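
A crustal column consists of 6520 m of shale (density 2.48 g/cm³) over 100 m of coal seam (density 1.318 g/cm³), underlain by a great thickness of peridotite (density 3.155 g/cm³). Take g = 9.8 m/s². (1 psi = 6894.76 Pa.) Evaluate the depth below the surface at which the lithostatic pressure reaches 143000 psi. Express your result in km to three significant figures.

33.3 km

Pressure at base of upper layers: 2480×9.8×6520 + 1318×9.8×100 = 1.598×10^8 Pa = 23170 psi
Remaining pressure to be supplied by peridotite: 9.860×10^8 − 1.598×10^8 = 8.262×10^8 Pa
Additional depth in peridotite = 8.262×10^8 Pa / (3155 kg/m³ × 9.8 m/s²) = 26721 m
Total depth = 6620 m + 26721 m = 33341 m
= 33.341 km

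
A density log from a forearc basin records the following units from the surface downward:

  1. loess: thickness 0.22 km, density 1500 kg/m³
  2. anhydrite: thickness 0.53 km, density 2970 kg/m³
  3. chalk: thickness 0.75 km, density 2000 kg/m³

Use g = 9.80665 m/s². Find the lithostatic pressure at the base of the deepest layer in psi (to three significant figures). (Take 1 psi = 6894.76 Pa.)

4840 psi

loess: 1500 kg/m³ × 9.80665 m/s² × 220 m = 3.236×10^6 Pa = 469.4 psi
anhydrite: 2970 kg/m³ × 9.80665 m/s² × 530 m = 1.544×10^7 Pa = 2239 psi
chalk: 2000 kg/m³ × 9.80665 m/s² × 750 m = 1.471×10^7 Pa = 2134 psi
Total = 469.4 + 2239 + 2134 = 4841.8 psi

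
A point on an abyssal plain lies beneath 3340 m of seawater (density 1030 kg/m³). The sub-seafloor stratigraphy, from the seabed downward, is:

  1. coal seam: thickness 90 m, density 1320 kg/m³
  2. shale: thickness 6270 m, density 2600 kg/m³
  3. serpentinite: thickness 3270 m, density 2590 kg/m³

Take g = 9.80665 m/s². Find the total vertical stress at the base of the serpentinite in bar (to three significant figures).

seawater: 1030 kg/m³ × 9.80665 m/s² × 3340 m = 3.374×10^7 Pa = 337.4 bar
coal seam: 1320 kg/m³ × 9.80665 m/s² × 90 m = 1.165×10^6 Pa = 11.65 bar
shale: 2600 kg/m³ × 9.80665 m/s² × 6270 m = 1.599×10^8 Pa = 1599 bar
serpentinite: 2590 kg/m³ × 9.80665 m/s² × 3270 m = 8.306×10^7 Pa = 830.6 bar
Total = 337.4 + 11.65 + 1599 + 830.6 = 2778.3 bar

2780 bar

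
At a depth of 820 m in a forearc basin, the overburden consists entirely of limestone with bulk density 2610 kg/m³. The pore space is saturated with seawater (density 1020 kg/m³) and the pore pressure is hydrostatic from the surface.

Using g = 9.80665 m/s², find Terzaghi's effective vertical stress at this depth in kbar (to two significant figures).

0.13 kbar

Overburden (lithostatic) stress σ_v:
limestone: 2610 kg/m³ × 9.80665 m/s² × 820 m = 2.099×10^7 Pa = 20.99 MPa
Pore pressure P_p = 1020 kg/m³ × 9.80665 m/s² × 820 m = 8.202×10^6 Pa = 8.202 MPa
Effective stress σ' = σ_v − P_p = 20.99 − 8.202 = 12.786 MPa = 0.12786 kbar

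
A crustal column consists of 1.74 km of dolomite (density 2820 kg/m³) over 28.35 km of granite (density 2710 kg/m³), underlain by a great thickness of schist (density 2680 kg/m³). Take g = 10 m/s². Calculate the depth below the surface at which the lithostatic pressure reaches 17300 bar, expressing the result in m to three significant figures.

64100 m

Pressure at base of upper layers: 2820×10×1740 + 2710×10×28350 = 8.174×10^8 Pa = 8174 bar
Remaining pressure to be supplied by schist: 1.730×10^9 − 8.174×10^8 = 9.126×10^8 Pa
Additional depth in schist = 9.126×10^8 Pa / (2680 kg/m³ × 10 m/s²) = 34054 m
Total depth = 30090 m + 34054 m = 64144 m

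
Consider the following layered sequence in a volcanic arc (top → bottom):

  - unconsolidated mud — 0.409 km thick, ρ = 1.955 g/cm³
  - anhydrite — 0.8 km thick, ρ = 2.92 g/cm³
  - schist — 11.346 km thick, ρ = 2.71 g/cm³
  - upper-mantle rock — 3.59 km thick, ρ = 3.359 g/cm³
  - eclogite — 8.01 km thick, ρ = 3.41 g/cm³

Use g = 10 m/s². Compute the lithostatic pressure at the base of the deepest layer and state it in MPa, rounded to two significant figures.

730 MPa

unconsolidated mud: 1955 kg/m³ × 10 m/s² × 409 m = 7.996×10^6 Pa = 7.996 MPa
anhydrite: 2920 kg/m³ × 10 m/s² × 800 m = 2.336×10^7 Pa = 23.36 MPa
schist: 2710 kg/m³ × 10 m/s² × 11346 m = 3.075×10^8 Pa = 307.5 MPa
upper-mantle rock: 3359 kg/m³ × 10 m/s² × 3590 m = 1.206×10^8 Pa = 120.6 MPa
eclogite: 3410 kg/m³ × 10 m/s² × 8010 m = 2.731×10^8 Pa = 273.1 MPa
Total = 7.996 + 23.36 + 307.5 + 120.6 + 273.1 = 732.56 MPa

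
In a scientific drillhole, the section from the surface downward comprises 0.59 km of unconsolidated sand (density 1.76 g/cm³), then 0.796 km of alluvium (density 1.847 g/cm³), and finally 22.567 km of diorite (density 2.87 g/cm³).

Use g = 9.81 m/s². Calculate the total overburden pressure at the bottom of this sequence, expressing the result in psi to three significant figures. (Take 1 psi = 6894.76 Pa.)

95700 psi

unconsolidated sand: 1760 kg/m³ × 9.81 m/s² × 590 m = 1.019×10^7 Pa = 1477 psi
alluvium: 1847 kg/m³ × 9.81 m/s² × 796 m = 1.442×10^7 Pa = 2092 psi
diorite: 2870 kg/m³ × 9.81 m/s² × 22567 m = 6.354×10^8 Pa = 92152 psi
Total = 1477 + 2092 + 92152 = 95722 psi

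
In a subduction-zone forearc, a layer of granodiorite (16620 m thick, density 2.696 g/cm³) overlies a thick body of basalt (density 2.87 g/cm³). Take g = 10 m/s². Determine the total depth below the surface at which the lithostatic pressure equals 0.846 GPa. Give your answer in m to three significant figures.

Pressure at base of upper layers: 2696×10×16620 = 4.481×10^8 Pa = 0.4481 GPa
Remaining pressure to be supplied by basalt: 8.460×10^8 − 4.481×10^8 = 3.979×10^8 Pa
Additional depth in basalt = 3.979×10^8 Pa / (2870 kg/m³ × 10 m/s²) = 13865 m
Total depth = 16620 m + 13865 m = 30485 m

30500 m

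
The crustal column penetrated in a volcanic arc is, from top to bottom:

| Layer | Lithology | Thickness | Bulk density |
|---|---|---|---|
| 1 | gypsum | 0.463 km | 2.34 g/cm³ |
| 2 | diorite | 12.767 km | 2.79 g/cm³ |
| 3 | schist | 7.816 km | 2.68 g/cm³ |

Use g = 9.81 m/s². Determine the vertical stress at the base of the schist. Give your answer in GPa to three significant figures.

gypsum: 2340 kg/m³ × 9.81 m/s² × 463 m = 1.063×10^7 Pa = 0.01063 GPa
diorite: 2790 kg/m³ × 9.81 m/s² × 12767 m = 3.494×10^8 Pa = 0.3494 GPa
schist: 2680 kg/m³ × 9.81 m/s² × 7816 m = 2.055×10^8 Pa = 0.2055 GPa
Total = 0.01063 + 0.3494 + 0.2055 = 0.56555 GPa

0.566 GPa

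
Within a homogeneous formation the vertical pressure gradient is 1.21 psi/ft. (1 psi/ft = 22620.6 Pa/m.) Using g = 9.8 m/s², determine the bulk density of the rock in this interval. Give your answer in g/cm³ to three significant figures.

2.79 g/cm³

ρ = (dP/dz)/g = 1.21 psi/ft / 9.8 m/s² = 27371 Pa/m / 9.8 m/s² = 2793.0 kg/m³
= 2.793 g/cm³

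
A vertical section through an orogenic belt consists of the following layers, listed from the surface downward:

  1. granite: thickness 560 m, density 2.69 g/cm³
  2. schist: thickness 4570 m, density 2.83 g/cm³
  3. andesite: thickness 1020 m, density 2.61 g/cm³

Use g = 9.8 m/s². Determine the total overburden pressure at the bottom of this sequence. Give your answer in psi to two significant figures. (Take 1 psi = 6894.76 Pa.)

granite: 2690 kg/m³ × 9.8 m/s² × 560 m = 1.476×10^7 Pa = 2141 psi
schist: 2830 kg/m³ × 9.8 m/s² × 4570 m = 1.267×10^8 Pa = 18383 psi
andesite: 2610 kg/m³ × 9.8 m/s² × 1020 m = 2.609×10^7 Pa = 3784 psi
Total = 2141 + 18383 + 3784 = 24308 psi

24000 psi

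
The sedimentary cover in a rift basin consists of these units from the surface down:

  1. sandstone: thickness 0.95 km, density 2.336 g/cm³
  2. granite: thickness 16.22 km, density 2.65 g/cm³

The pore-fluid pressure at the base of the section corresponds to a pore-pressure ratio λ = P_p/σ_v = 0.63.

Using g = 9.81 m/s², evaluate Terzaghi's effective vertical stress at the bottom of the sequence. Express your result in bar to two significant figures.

Overburden (lithostatic) stress σ_v:
sandstone: 2336 kg/m³ × 9.81 m/s² × 950 m = 2.177×10^7 Pa = 21.77 MPa
granite: 2650 kg/m³ × 9.81 m/s² × 16220 m = 4.217×10^8 Pa = 421.7 MPa
Total = 21.77 + 421.7 = 443.43 MPa
Pore pressure P_p = λ·σ_v = 0.63 × 443.4 MPa = 279.4 MPa
Effective stress σ' = σ_v − P_p = 443.4 − 279.4 = 164.07 MPa = 1640.7 bar

1600 bar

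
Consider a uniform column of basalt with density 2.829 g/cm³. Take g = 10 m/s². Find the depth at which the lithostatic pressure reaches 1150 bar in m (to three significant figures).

4070 m

h = P/(ρg) = 1150 bar / (2829 kg/m³ × 10 m/s²) = 1.150×10^8 Pa / 28290 Pa/m = 4065.0 m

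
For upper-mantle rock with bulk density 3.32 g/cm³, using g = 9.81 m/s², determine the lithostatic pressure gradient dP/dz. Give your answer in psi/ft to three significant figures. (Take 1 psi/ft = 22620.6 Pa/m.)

1.44 psi/ft

dP/dz = ρg = 3320 kg/m³ × 9.81 m/s² = 32569 Pa/m
= 32569 Pa/m × (1 psi/ft / 22621 Pa/m) = 1.4398 psi/ft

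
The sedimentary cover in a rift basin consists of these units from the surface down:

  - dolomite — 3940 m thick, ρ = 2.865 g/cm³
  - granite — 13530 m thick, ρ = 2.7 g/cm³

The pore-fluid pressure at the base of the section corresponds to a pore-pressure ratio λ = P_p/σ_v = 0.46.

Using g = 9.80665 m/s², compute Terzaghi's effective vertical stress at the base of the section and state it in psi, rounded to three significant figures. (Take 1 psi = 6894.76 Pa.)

36700 psi

Overburden (lithostatic) stress σ_v:
dolomite: 2865 kg/m³ × 9.80665 m/s² × 3940 m = 1.107×10^8 Pa = 110.7 MPa
granite: 2700 kg/m³ × 9.80665 m/s² × 13530 m = 3.582×10^8 Pa = 358.2 MPa
Total = 110.7 + 358.2 = 468.95 MPa
Pore pressure P_p = λ·σ_v = 0.46 × 468.9 MPa = 215.7 MPa
Effective stress σ' = σ_v − P_p = 468.9 − 215.7 = 253.23 MPa = 36728 psi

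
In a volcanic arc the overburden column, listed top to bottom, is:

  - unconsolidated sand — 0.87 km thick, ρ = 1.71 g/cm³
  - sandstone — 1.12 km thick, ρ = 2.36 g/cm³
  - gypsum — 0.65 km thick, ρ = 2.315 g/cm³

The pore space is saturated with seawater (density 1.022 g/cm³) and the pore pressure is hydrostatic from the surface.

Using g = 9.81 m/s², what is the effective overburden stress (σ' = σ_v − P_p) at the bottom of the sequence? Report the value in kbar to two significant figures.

Overburden (lithostatic) stress σ_v:
unconsolidated sand: 1710 kg/m³ × 9.81 m/s² × 870 m = 1.459×10^7 Pa = 14.59 MPa
sandstone: 2360 kg/m³ × 9.81 m/s² × 1120 m = 2.593×10^7 Pa = 25.93 MPa
gypsum: 2315 kg/m³ × 9.81 m/s² × 650 m = 1.476×10^7 Pa = 14.76 MPa
Total = 14.59 + 25.93 + 14.76 = 55.286 MPa
Pore pressure P_p = 1022 kg/m³ × 9.81 m/s² × 2640 m = 2.647×10^7 Pa = 26.47 MPa
Effective stress σ' = σ_v − P_p = 55.29 − 26.47 = 28.818 MPa = 0.28818 kbar

0.29 kbar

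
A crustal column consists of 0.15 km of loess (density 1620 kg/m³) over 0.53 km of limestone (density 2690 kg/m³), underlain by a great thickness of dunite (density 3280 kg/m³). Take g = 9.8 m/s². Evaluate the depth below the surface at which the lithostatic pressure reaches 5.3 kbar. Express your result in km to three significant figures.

Pressure at base of upper layers: 1620×9.8×150 + 2690×9.8×530 = 1.635×10^7 Pa = 0.1635 kbar
Remaining pressure to be supplied by dunite: 5.300×10^8 − 1.635×10^7 = 5.136×10^8 Pa
Additional depth in dunite = 5.136×10^8 Pa / (3280 kg/m³ × 9.8 m/s²) = 15980 m
Total depth = 680 m + 15980 m = 16660 m
= 16.660 km

16.7 km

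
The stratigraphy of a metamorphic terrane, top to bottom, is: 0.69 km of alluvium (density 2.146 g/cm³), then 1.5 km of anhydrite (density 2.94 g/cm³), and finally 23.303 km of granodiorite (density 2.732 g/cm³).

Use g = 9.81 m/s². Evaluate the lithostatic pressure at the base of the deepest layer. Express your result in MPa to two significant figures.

alluvium: 2146 kg/m³ × 9.81 m/s² × 690 m = 1.453×10^7 Pa = 14.53 MPa
anhydrite: 2940 kg/m³ × 9.81 m/s² × 1500 m = 4.326×10^7 Pa = 43.26 MPa
granodiorite: 2732 kg/m³ × 9.81 m/s² × 23303 m = 6.245×10^8 Pa = 624.5 MPa
Total = 14.53 + 43.26 + 624.5 = 682.33 MPa

680 MPa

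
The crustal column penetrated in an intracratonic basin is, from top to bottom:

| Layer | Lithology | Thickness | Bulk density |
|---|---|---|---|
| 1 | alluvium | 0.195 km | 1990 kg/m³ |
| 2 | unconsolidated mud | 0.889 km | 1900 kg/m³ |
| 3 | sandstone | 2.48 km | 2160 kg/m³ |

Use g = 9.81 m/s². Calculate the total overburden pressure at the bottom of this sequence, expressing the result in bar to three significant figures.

alluvium: 1990 kg/m³ × 9.81 m/s² × 195 m = 3.807×10^6 Pa = 38.07 bar
unconsolidated mud: 1900 kg/m³ × 9.81 m/s² × 889 m = 1.657×10^7 Pa = 165.7 bar
sandstone: 2160 kg/m³ × 9.81 m/s² × 2480 m = 5.255×10^7 Pa = 525.5 bar
Total = 38.07 + 165.7 + 525.5 = 729.27 bar

729 bar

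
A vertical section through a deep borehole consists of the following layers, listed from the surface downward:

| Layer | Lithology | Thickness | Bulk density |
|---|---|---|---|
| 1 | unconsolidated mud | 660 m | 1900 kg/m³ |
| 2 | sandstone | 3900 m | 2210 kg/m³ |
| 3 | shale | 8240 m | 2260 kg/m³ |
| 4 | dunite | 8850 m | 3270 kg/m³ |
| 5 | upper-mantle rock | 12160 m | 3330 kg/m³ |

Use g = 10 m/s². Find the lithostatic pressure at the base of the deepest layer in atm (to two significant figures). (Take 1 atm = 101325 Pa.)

9700 atm

unconsolidated mud: 1900 kg/m³ × 10 m/s² × 660 m = 1.254×10^7 Pa = 123.8 atm
sandstone: 2210 kg/m³ × 10 m/s² × 3900 m = 8.619×10^7 Pa = 850.6 atm
shale: 2260 kg/m³ × 10 m/s² × 8240 m = 1.862×10^8 Pa = 1838 atm
dunite: 3270 kg/m³ × 10 m/s² × 8850 m = 2.894×10^8 Pa = 2856 atm
upper-mantle rock: 3330 kg/m³ × 10 m/s² × 12160 m = 4.049×10^8 Pa = 3996 atm
Total = 123.8 + 850.6 + 1838 + 2856 + 3996 = 9664.7 atm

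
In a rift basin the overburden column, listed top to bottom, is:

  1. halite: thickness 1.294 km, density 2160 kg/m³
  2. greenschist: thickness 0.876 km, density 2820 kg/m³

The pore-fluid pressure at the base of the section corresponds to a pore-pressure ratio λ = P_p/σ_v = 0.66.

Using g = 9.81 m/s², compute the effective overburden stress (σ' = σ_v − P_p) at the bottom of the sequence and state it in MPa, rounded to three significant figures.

Overburden (lithostatic) stress σ_v:
halite: 2160 kg/m³ × 9.81 m/s² × 1294 m = 2.742×10^7 Pa = 27.42 MPa
greenschist: 2820 kg/m³ × 9.81 m/s² × 876 m = 2.423×10^7 Pa = 24.23 MPa
Total = 27.42 + 24.23 = 51.653 MPa
Pore pressure P_p = λ·σ_v = 0.66 × 51.65 MPa = 34.09 MPa
Effective stress σ' = σ_v − P_p = 51.65 − 34.09 = 17.562 MPa

17.6 MPa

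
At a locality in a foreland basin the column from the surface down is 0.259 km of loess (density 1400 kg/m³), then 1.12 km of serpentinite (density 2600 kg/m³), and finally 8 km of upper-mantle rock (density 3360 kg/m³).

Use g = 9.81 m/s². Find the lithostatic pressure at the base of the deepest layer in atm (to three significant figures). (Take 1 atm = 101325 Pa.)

2920 atm

loess: 1400 kg/m³ × 9.81 m/s² × 259 m = 3.557×10^6 Pa = 35.11 atm
serpentinite: 2600 kg/m³ × 9.81 m/s² × 1120 m = 2.857×10^7 Pa = 281.9 atm
upper-mantle rock: 3360 kg/m³ × 9.81 m/s² × 8000 m = 2.637×10^8 Pa = 2602 atm
Total = 35.11 + 281.9 + 2602 = 2919.5 atm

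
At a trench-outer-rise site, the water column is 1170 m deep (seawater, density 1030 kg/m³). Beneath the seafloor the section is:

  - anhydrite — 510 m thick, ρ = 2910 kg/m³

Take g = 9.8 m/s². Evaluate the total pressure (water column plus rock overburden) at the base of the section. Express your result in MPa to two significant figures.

26 MPa

seawater: 1030 kg/m³ × 9.8 m/s² × 1170 m = 1.181×10^7 Pa = 11.81 MPa
anhydrite: 2910 kg/m³ × 9.8 m/s² × 510 m = 1.454×10^7 Pa = 14.54 MPa
Total = 11.81 + 14.54 = 26.354 MPa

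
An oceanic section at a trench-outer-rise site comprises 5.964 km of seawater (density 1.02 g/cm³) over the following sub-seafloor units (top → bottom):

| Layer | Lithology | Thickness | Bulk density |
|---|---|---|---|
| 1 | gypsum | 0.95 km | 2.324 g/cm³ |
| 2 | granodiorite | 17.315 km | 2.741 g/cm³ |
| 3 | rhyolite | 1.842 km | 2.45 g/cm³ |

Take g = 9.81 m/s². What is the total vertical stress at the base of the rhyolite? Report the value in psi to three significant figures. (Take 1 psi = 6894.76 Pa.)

85700 psi

seawater: 1020 kg/m³ × 9.81 m/s² × 5964 m = 5.968×10^7 Pa = 8655 psi
gypsum: 2324 kg/m³ × 9.81 m/s² × 950 m = 2.166×10^7 Pa = 3141 psi
granodiorite: 2741 kg/m³ × 9.81 m/s² × 17315 m = 4.656×10^8 Pa = 67528 psi
rhyolite: 2450 kg/m³ × 9.81 m/s² × 1842 m = 4.427×10^7 Pa = 6421 psi
Total = 8655 + 3141 + 67528 + 6421 = 85745 psi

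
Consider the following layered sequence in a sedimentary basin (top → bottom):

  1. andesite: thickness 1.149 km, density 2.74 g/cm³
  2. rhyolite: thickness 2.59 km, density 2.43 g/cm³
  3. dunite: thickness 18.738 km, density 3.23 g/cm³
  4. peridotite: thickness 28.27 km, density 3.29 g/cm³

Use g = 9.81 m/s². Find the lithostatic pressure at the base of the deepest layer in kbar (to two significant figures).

andesite: 2740 kg/m³ × 9.81 m/s² × 1149 m = 3.088×10^7 Pa = 0.3088 kbar
rhyolite: 2430 kg/m³ × 9.81 m/s² × 2590 m = 6.174×10^7 Pa = 0.6174 kbar
dunite: 3230 kg/m³ × 9.81 m/s² × 18738 m = 5.937×10^8 Pa = 5.937 kbar
peridotite: 3290 kg/m³ × 9.81 m/s² × 28270 m = 9.124×10^8 Pa = 9.124 kbar
Total = 0.3088 + 0.6174 + 5.937 + 9.124 = 15.988 kbar

16 kbar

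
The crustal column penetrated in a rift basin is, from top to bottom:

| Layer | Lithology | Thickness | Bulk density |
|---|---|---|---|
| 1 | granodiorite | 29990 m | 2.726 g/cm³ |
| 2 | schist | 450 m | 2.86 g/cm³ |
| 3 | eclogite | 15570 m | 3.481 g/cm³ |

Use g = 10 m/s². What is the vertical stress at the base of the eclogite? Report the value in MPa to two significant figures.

1400 MPa

granodiorite: 2726 kg/m³ × 10 m/s² × 29990 m = 8.175×10^8 Pa = 817.5 MPa
schist: 2860 kg/m³ × 10 m/s² × 450 m = 1.287×10^7 Pa = 12.87 MPa
eclogite: 3481 kg/m³ × 10 m/s² × 15570 m = 5.420×10^8 Pa = 542.0 MPa
Total = 817.5 + 12.87 + 542.0 = 1372.4 MPa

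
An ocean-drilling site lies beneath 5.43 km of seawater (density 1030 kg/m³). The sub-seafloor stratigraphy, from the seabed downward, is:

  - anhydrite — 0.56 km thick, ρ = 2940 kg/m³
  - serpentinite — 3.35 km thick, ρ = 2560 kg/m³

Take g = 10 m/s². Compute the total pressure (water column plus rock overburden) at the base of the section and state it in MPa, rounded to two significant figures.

seawater: 1030 kg/m³ × 10 m/s² × 5430 m = 5.593×10^7 Pa = 55.93 MPa
anhydrite: 2940 kg/m³ × 10 m/s² × 560 m = 1.646×10^7 Pa = 16.46 MPa
serpentinite: 2560 kg/m³ × 10 m/s² × 3350 m = 8.576×10^7 Pa = 85.76 MPa
Total = 55.93 + 16.46 + 85.76 = 158.15 MPa

160 MPa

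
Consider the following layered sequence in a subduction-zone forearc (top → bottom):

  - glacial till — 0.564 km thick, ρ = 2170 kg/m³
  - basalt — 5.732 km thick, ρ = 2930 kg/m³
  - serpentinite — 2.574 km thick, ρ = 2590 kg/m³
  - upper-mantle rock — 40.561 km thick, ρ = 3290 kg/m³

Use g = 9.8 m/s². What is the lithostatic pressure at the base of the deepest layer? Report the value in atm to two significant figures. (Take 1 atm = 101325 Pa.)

15000 atm

glacial till: 2170 kg/m³ × 9.8 m/s² × 564 m = 1.199×10^7 Pa = 118.4 atm
basalt: 2930 kg/m³ × 9.8 m/s² × 5732 m = 1.646×10^8 Pa = 1624 atm
serpentinite: 2590 kg/m³ × 9.8 m/s² × 2574 m = 6.533×10^7 Pa = 644.8 atm
upper-mantle rock: 3290 kg/m³ × 9.8 m/s² × 40561 m = 1.308×10^9 Pa = 12907 atm
Total = 118.4 + 1624 + 644.8 + 12907 = 15294 atm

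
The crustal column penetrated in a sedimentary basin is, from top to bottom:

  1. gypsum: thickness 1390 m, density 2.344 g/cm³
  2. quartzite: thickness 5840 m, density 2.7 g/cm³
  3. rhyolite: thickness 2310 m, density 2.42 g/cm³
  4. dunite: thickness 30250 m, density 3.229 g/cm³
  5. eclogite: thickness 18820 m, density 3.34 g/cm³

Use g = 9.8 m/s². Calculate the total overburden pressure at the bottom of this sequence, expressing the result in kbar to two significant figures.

gypsum: 2344 kg/m³ × 9.8 m/s² × 1390 m = 3.193×10^7 Pa = 0.3193 kbar
quartzite: 2700 kg/m³ × 9.8 m/s² × 5840 m = 1.545×10^8 Pa = 1.545 kbar
rhyolite: 2420 kg/m³ × 9.8 m/s² × 2310 m = 5.478×10^7 Pa = 0.5478 kbar
dunite: 3229 kg/m³ × 9.8 m/s² × 30250 m = 9.572×10^8 Pa = 9.572 kbar
eclogite: 3340 kg/m³ × 9.8 m/s² × 18820 m = 6.160×10^8 Pa = 6.160 kbar
Total = 0.3193 + 1.545 + 0.5478 + 9.572 + 6.160 = 18.145 kbar

18 kbar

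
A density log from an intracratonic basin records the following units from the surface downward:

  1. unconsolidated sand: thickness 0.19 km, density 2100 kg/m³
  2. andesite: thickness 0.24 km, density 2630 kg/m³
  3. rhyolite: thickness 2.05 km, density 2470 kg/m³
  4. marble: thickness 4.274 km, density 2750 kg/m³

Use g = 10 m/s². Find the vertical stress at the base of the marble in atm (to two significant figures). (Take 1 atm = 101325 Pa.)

unconsolidated sand: 2100 kg/m³ × 10 m/s² × 190 m = 3.990×10^6 Pa = 39.38 atm
andesite: 2630 kg/m³ × 10 m/s² × 240 m = 6.312×10^6 Pa = 62.29 atm
rhyolite: 2470 kg/m³ × 10 m/s² × 2050 m = 5.064×10^7 Pa = 499.7 atm
marble: 2750 kg/m³ × 10 m/s² × 4274 m = 1.175×10^8 Pa = 1160 atm
Total = 39.38 + 62.29 + 499.7 + 1160 = 1761.4 atm

1800 atm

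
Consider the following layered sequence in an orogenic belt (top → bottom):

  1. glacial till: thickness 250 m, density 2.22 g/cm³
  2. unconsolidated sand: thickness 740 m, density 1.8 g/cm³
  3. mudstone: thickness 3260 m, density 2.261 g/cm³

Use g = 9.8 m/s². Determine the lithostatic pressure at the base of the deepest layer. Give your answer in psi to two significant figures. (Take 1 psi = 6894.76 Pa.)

13000 psi

glacial till: 2220 kg/m³ × 9.8 m/s² × 250 m = 5.439×10^6 Pa = 788.9 psi
unconsolidated sand: 1800 kg/m³ × 9.8 m/s² × 740 m = 1.305×10^7 Pa = 1893 psi
mudstone: 2261 kg/m³ × 9.8 m/s² × 3260 m = 7.223×10^7 Pa = 10477 psi
Total = 788.9 + 1893 + 10477 = 13159 psi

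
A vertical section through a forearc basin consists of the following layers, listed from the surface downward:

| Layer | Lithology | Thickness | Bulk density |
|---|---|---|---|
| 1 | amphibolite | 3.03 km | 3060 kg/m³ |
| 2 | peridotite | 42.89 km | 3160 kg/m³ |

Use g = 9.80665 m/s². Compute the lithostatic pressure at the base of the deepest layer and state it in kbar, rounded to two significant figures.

14 kbar

amphibolite: 3060 kg/m³ × 9.80665 m/s² × 3030 m = 9.093×10^7 Pa = 0.9093 kbar
peridotite: 3160 kg/m³ × 9.80665 m/s² × 42890 m = 1.329×10^9 Pa = 13.29 kbar
Total = 0.9093 + 13.29 = 14.200 kbar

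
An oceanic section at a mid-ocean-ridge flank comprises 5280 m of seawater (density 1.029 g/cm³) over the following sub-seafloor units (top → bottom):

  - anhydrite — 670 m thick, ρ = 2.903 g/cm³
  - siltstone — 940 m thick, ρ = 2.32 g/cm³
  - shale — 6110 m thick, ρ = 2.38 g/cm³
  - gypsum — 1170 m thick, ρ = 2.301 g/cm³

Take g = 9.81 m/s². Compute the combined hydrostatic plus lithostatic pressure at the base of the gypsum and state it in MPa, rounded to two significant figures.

260 MPa

seawater: 1029 kg/m³ × 9.81 m/s² × 5280 m = 5.330×10^7 Pa = 53.30 MPa
anhydrite: 2903 kg/m³ × 9.81 m/s² × 670 m = 1.908×10^7 Pa = 19.08 MPa
siltstone: 2320 kg/m³ × 9.81 m/s² × 940 m = 2.139×10^7 Pa = 21.39 MPa
shale: 2380 kg/m³ × 9.81 m/s² × 6110 m = 1.427×10^8 Pa = 142.7 MPa
gypsum: 2301 kg/m³ × 9.81 m/s² × 1170 m = 2.641×10^7 Pa = 26.41 MPa
Total = 53.30 + 19.08 + 21.39 + 142.7 + 26.41 = 262.84 MPa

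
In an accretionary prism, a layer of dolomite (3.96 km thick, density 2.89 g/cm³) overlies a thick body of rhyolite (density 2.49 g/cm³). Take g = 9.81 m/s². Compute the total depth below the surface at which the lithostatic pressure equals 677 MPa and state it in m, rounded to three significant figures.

27100 m

Pressure at base of upper layers: 2890×9.81×3960 = 1.123×10^8 Pa = 112.3 MPa
Remaining pressure to be supplied by rhyolite: 6.770×10^8 − 1.123×10^8 = 5.647×10^8 Pa
Additional depth in rhyolite = 5.647×10^8 Pa / (2490 kg/m³ × 9.81 m/s²) = 23119 m
Total depth = 3960 m + 23119 m = 27079 m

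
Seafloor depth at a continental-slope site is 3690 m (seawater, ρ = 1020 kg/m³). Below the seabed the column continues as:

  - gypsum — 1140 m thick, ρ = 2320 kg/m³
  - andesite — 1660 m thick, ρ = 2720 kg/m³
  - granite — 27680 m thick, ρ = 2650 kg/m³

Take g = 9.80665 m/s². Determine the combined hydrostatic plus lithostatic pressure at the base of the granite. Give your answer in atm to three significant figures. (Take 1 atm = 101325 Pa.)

8160 atm

seawater: 1020 kg/m³ × 9.80665 m/s² × 3690 m = 3.691×10^7 Pa = 364.3 atm
gypsum: 2320 kg/m³ × 9.80665 m/s² × 1140 m = 2.594×10^7 Pa = 256.0 atm
andesite: 2720 kg/m³ × 9.80665 m/s² × 1660 m = 4.428×10^7 Pa = 437.0 atm
granite: 2650 kg/m³ × 9.80665 m/s² × 27680 m = 7.193×10^8 Pa = 7099 atm
Total = 364.3 + 256.0 + 437.0 + 7099 = 8156.6 atm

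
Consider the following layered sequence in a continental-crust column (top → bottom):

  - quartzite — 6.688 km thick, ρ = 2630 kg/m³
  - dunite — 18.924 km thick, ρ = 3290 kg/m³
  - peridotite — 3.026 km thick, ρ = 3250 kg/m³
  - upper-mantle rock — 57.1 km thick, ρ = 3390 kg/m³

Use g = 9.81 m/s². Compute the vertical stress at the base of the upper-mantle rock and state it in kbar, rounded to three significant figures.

quartzite: 2630 kg/m³ × 9.81 m/s² × 6688 m = 1.726×10^8 Pa = 1.726 kbar
dunite: 3290 kg/m³ × 9.81 m/s² × 18924 m = 6.108×10^8 Pa = 6.108 kbar
peridotite: 3250 kg/m³ × 9.81 m/s² × 3026 m = 9.648×10^7 Pa = 0.9648 kbar
upper-mantle rock: 3390 kg/m³ × 9.81 m/s² × 57100 m = 1.899×10^9 Pa = 18.99 kbar
Total = 1.726 + 6.108 + 0.9648 + 18.99 = 27.787 kbar

27.8 kbar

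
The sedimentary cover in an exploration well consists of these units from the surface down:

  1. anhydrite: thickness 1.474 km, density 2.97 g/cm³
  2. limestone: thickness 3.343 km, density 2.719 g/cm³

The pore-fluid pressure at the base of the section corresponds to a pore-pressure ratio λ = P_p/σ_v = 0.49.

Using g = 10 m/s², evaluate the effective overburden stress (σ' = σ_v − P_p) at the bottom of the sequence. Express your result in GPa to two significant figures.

Overburden (lithostatic) stress σ_v:
anhydrite: 2970 kg/m³ × 10 m/s² × 1474 m = 4.378×10^7 Pa = 43.78 MPa
limestone: 2719 kg/m³ × 10 m/s² × 3343 m = 9.090×10^7 Pa = 90.90 MPa
Total = 43.78 + 90.90 = 134.67 MPa
Pore pressure P_p = λ·σ_v = 0.49 × 134.7 MPa = 65.99 MPa
Effective stress σ' = σ_v − P_p = 134.7 − 65.99 = 68.684 MPa = 0.068684 GPa

0.069 GPa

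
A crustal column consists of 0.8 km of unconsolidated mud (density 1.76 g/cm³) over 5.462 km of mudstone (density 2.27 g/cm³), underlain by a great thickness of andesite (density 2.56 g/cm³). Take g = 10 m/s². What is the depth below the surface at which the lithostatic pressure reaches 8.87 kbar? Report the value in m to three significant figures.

Pressure at base of upper layers: 1760×10×800 + 2270×10×5462 = 1.381×10^8 Pa = 1.381 kbar
Remaining pressure to be supplied by andesite: 8.870×10^8 − 1.381×10^8 = 7.489×10^8 Pa
Additional depth in andesite = 7.489×10^8 Pa / (2560 kg/m³ × 10 m/s²) = 29255 m
Total depth = 6262 m + 29255 m = 35517 m

35500 m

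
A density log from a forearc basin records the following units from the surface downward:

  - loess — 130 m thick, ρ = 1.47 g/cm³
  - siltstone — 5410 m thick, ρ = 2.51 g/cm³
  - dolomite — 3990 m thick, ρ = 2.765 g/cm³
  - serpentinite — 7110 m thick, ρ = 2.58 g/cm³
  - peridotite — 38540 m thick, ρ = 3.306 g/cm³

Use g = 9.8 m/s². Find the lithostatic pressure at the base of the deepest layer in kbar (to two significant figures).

17 kbar

loess: 1470 kg/m³ × 9.8 m/s² × 130 m = 1.873×10^6 Pa = 0.01873 kbar
siltstone: 2510 kg/m³ × 9.8 m/s² × 5410 m = 1.331×10^8 Pa = 1.331 kbar
dolomite: 2765 kg/m³ × 9.8 m/s² × 3990 m = 1.081×10^8 Pa = 1.081 kbar
serpentinite: 2580 kg/m³ × 9.8 m/s² × 7110 m = 1.798×10^8 Pa = 1.798 kbar
peridotite: 3306 kg/m³ × 9.8 m/s² × 38540 m = 1.249×10^9 Pa = 12.49 kbar
Total = 0.01873 + 1.331 + 1.081 + 1.798 + 12.49 = 16.715 kbar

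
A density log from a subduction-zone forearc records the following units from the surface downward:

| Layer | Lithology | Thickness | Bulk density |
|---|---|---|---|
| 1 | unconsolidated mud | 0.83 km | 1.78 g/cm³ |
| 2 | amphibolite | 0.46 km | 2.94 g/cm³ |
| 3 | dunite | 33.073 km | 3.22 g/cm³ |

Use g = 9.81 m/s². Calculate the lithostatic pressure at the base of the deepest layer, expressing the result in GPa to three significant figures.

1.07 GPa

unconsolidated mud: 1780 kg/m³ × 9.81 m/s² × 830 m = 1.449×10^7 Pa = 0.01449 GPa
amphibolite: 2940 kg/m³ × 9.81 m/s² × 460 m = 1.327×10^7 Pa = 0.01327 GPa
dunite: 3220 kg/m³ × 9.81 m/s² × 33073 m = 1.045×10^9 Pa = 1.045 GPa
Total = 0.01449 + 0.01327 + 1.045 = 1.0725 GPa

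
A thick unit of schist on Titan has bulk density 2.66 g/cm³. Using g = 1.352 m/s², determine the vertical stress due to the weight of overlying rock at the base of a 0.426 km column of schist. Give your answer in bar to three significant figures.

schist: 2660 kg/m³ × 1.352 m/s² × 426 m = 1.532×10^6 Pa = 15.32 bar

15.3 bar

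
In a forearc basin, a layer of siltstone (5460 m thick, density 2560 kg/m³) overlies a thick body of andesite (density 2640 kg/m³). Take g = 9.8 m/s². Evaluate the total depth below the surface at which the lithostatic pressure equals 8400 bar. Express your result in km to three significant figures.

Pressure at base of upper layers: 2560×9.8×5460 = 1.370×10^8 Pa = 1370 bar
Remaining pressure to be supplied by andesite: 8.400×10^8 − 1.370×10^8 = 7.030×10^8 Pa
Additional depth in andesite = 7.030×10^8 Pa / (2640 kg/m³ × 9.8 m/s²) = 27173 m
Total depth = 5460 m + 27173 m = 32633 m
= 32.633 km

32.6 km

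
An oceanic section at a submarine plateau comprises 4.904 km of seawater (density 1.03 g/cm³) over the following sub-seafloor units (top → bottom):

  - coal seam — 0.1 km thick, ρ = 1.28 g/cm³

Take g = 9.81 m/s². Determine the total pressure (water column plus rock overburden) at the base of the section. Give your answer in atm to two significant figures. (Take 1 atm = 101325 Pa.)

seawater: 1030 kg/m³ × 9.81 m/s² × 4904 m = 4.955×10^7 Pa = 489.0 atm
coal seam: 1280 kg/m³ × 9.81 m/s² × 100 m = 1.256×10^6 Pa = 12.39 atm
Total = 489.0 + 12.39 = 501.43 atm

500 atm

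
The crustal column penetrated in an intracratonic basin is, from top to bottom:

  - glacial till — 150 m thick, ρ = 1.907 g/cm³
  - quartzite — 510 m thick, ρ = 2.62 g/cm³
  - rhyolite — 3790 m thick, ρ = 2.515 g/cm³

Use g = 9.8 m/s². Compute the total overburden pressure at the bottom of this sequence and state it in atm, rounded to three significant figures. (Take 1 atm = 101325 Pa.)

glacial till: 1907 kg/m³ × 9.8 m/s² × 150 m = 2.803×10^6 Pa = 27.67 atm
quartzite: 2620 kg/m³ × 9.8 m/s² × 510 m = 1.309×10^7 Pa = 129.2 atm
rhyolite: 2515 kg/m³ × 9.8 m/s² × 3790 m = 9.341×10^7 Pa = 921.9 atm
Total = 27.67 + 129.2 + 921.9 = 1078.8 atm

1080 atm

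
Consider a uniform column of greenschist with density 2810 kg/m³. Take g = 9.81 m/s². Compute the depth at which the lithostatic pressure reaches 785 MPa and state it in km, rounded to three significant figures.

h = P/(ρg) = 785 MPa / (2810 kg/m³ × 9.81 m/s²) = 7.850×10^8 Pa / 27566 Pa/m = 28477 m
= 28.477 km

28.5 km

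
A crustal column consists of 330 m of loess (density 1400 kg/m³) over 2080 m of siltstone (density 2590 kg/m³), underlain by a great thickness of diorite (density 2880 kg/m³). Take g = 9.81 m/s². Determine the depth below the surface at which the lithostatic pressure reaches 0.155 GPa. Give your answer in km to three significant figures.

5.87 km

Pressure at base of upper layers: 1400×9.81×330 + 2590×9.81×2080 = 5.738×10^7 Pa = 0.05738 GPa
Remaining pressure to be supplied by diorite: 1.550×10^8 − 5.738×10^7 = 9.762×10^7 Pa
Additional depth in diorite = 9.762×10^7 Pa / (2880 kg/m³ × 9.81 m/s²) = 3455.2 m
Total depth = 2410 m + 3455.2 m = 5865.2 m
= 5.8652 km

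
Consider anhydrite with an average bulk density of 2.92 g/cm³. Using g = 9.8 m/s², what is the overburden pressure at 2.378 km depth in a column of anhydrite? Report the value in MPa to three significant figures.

68.0 MPa

anhydrite: 2920 kg/m³ × 9.8 m/s² × 2378 m = 6.805×10^7 Pa = 68.05 MPa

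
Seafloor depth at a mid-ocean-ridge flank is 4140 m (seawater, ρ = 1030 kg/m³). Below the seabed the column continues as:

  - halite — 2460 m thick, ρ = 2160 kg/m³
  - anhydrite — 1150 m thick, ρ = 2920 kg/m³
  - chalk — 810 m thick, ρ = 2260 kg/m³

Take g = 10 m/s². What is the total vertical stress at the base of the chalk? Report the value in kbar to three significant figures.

1.48 kbar

seawater: 1030 kg/m³ × 10 m/s² × 4140 m = 4.264×10^7 Pa = 0.4264 kbar
halite: 2160 kg/m³ × 10 m/s² × 2460 m = 5.314×10^7 Pa = 0.5314 kbar
anhydrite: 2920 kg/m³ × 10 m/s² × 1150 m = 3.358×10^7 Pa = 0.3358 kbar
chalk: 2260 kg/m³ × 10 m/s² × 810 m = 1.831×10^7 Pa = 0.1831 kbar
Total = 0.4264 + 0.5314 + 0.3358 + 0.1831 = 1.4766 kbar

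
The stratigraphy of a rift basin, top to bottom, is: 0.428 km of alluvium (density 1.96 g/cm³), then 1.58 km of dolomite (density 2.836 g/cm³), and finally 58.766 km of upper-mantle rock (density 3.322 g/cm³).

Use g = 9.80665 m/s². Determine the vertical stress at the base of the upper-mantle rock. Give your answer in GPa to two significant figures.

2.0 GPa

alluvium: 1960 kg/m³ × 9.80665 m/s² × 428 m = 8.227×10^6 Pa = 8.227×10^-3 GPa
dolomite: 2836 kg/m³ × 9.80665 m/s² × 1580 m = 4.394×10^7 Pa = 0.04394 GPa
upper-mantle rock: 3322 kg/m³ × 9.80665 m/s² × 58766 m = 1.914×10^9 Pa = 1.914 GPa
Total = 8.227×10^-3 + 0.04394 + 1.914 = 1.9666 GPa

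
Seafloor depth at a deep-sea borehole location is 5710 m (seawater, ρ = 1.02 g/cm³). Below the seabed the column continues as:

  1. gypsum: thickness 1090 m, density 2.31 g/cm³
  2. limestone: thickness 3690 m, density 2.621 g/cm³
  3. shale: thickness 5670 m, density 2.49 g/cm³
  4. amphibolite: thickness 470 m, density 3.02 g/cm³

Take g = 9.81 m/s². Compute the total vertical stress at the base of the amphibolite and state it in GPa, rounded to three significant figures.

0.329 GPa

seawater: 1020 kg/m³ × 9.81 m/s² × 5710 m = 5.714×10^7 Pa = 0.05714 GPa
gypsum: 2310 kg/m³ × 9.81 m/s² × 1090 m = 2.470×10^7 Pa = 0.02470 GPa
limestone: 2621 kg/m³ × 9.81 m/s² × 3690 m = 9.488×10^7 Pa = 0.09488 GPa
shale: 2490 kg/m³ × 9.81 m/s² × 5670 m = 1.385×10^8 Pa = 0.1385 GPa
amphibolite: 3020 kg/m³ × 9.81 m/s² × 470 m = 1.392×10^7 Pa = 0.01392 GPa
Total = 0.05714 + 0.02470 + 0.09488 + 0.1385 + 0.01392 = 0.32914 GPa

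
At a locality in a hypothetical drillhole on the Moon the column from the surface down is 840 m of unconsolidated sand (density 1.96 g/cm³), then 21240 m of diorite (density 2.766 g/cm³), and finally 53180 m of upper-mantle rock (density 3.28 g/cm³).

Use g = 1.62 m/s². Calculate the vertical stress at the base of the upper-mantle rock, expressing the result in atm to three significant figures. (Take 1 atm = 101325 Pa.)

3750 atm

unconsolidated sand: 1960 kg/m³ × 1.62 m/s² × 840 m = 2.667×10^6 Pa = 26.32 atm
diorite: 2766 kg/m³ × 1.62 m/s² × 21240 m = 9.517×10^7 Pa = 939.3 atm
upper-mantle rock: 3280 kg/m³ × 1.62 m/s² × 53180 m = 2.826×10^8 Pa = 2789 atm
Total = 26.32 + 939.3 + 2789 = 3754.4 atm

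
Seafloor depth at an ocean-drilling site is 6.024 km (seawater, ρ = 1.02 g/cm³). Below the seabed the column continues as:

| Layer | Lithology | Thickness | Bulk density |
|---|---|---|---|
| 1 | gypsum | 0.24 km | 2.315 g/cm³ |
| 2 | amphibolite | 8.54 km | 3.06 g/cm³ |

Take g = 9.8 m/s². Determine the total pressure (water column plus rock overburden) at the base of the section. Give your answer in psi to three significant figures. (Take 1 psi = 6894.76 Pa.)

46700 psi

seawater: 1020 kg/m³ × 9.8 m/s² × 6024 m = 6.022×10^7 Pa = 8734 psi
gypsum: 2315 kg/m³ × 9.8 m/s² × 240 m = 5.445×10^6 Pa = 789.7 psi
amphibolite: 3060 kg/m³ × 9.8 m/s² × 8540 m = 2.561×10^8 Pa = 37144 psi
Total = 8734 + 789.7 + 37144 = 46667 psi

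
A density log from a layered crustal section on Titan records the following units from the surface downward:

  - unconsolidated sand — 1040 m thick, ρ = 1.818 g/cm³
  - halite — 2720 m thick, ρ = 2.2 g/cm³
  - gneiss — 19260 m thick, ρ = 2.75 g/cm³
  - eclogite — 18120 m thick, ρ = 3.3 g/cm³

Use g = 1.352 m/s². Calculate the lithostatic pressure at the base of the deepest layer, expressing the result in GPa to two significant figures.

unconsolidated sand: 1818 kg/m³ × 1.352 m/s² × 1040 m = 2.556×10^6 Pa = 2.556×10^-3 GPa
halite: 2200 kg/m³ × 1.352 m/s² × 2720 m = 8.090×10^6 Pa = 8.090×10^-3 GPa
gneiss: 2750 kg/m³ × 1.352 m/s² × 19260 m = 7.161×10^7 Pa = 0.07161 GPa
eclogite: 3300 kg/m³ × 1.352 m/s² × 18120 m = 8.084×10^7 Pa = 0.08084 GPa
Total = 2.556×10^-3 + 8.090×10^-3 + 0.07161 + 0.08084 = 0.16310 GPa

0.16 GPa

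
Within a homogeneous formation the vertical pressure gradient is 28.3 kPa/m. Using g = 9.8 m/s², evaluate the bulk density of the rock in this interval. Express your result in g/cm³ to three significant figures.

2.89 g/cm³

ρ = (dP/dz)/g = 28.3 kPa/m / 9.8 m/s² = 28300 Pa/m / 9.8 m/s² = 2887.8 kg/m³
= 2.888 g/cm³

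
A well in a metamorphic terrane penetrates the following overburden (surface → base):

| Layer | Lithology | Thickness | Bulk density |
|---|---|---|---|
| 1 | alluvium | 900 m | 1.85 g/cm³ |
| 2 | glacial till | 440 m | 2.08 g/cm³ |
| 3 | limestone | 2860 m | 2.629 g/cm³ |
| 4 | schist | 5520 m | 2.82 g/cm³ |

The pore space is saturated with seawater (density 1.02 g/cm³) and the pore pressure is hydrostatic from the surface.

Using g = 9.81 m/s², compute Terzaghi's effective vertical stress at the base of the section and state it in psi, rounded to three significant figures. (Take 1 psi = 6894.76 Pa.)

22400 psi

Overburden (lithostatic) stress σ_v:
alluvium: 1850 kg/m³ × 9.81 m/s² × 900 m = 1.633×10^7 Pa = 16.33 MPa
glacial till: 2080 kg/m³ × 9.81 m/s² × 440 m = 8.978×10^6 Pa = 8.978 MPa
limestone: 2629 kg/m³ × 9.81 m/s² × 2860 m = 7.376×10^7 Pa = 73.76 MPa
schist: 2820 kg/m³ × 9.81 m/s² × 5520 m = 1.527×10^8 Pa = 152.7 MPa
Total = 16.33 + 8.978 + 73.76 + 152.7 = 251.78 MPa
Pore pressure P_p = 1020 kg/m³ × 9.81 m/s² × 9720 m = 9.726×10^7 Pa = 97.26 MPa
Effective stress σ' = σ_v − P_p = 251.8 − 97.26 = 154.52 MPa = 22411 psi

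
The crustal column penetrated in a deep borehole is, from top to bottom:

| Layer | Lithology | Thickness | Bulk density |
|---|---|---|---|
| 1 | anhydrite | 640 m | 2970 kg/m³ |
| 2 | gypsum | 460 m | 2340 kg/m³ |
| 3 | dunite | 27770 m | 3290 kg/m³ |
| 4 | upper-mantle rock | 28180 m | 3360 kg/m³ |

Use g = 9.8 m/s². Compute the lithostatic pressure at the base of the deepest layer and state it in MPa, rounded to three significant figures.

anhydrite: 2970 kg/m³ × 9.8 m/s² × 640 m = 1.863×10^7 Pa = 18.63 MPa
gypsum: 2340 kg/m³ × 9.8 m/s² × 460 m = 1.055×10^7 Pa = 10.55 MPa
dunite: 3290 kg/m³ × 9.8 m/s² × 27770 m = 8.954×10^8 Pa = 895.4 MPa
upper-mantle rock: 3360 kg/m³ × 9.8 m/s² × 28180 m = 9.279×10^8 Pa = 927.9 MPa
Total = 18.63 + 10.55 + 895.4 + 927.9 = 1852.4 MPa

1850 MPa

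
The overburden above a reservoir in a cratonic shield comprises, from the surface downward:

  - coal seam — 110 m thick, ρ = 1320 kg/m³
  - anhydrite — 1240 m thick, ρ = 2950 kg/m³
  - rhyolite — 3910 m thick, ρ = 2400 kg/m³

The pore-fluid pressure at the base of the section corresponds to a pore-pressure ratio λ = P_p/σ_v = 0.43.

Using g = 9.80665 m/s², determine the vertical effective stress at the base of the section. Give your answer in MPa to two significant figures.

Overburden (lithostatic) stress σ_v:
coal seam: 1320 kg/m³ × 9.80665 m/s² × 110 m = 1.424×10^6 Pa = 1.424 MPa
anhydrite: 2950 kg/m³ × 9.80665 m/s² × 1240 m = 3.587×10^7 Pa = 35.87 MPa
rhyolite: 2400 kg/m³ × 9.80665 m/s² × 3910 m = 9.203×10^7 Pa = 92.03 MPa
Total = 1.424 + 35.87 + 92.03 = 129.32 MPa
Pore pressure P_p = λ·σ_v = 0.43 × 129.3 MPa = 55.61 MPa
Effective stress σ' = σ_v − P_p = 129.3 − 55.61 = 73.714 MPa

74 MPa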